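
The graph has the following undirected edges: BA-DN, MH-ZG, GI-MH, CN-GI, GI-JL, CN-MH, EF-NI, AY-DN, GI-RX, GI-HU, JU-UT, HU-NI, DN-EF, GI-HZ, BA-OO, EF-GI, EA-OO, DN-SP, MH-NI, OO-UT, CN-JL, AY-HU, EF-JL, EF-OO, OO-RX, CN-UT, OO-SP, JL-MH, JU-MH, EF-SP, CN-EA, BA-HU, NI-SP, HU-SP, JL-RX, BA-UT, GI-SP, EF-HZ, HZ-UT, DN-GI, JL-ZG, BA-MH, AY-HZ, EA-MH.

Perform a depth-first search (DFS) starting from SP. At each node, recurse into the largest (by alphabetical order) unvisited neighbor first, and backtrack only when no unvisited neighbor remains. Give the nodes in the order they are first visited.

SP OO UT JU MH ZG JL RX GI HZ EF NI HU BA DN AY CN EA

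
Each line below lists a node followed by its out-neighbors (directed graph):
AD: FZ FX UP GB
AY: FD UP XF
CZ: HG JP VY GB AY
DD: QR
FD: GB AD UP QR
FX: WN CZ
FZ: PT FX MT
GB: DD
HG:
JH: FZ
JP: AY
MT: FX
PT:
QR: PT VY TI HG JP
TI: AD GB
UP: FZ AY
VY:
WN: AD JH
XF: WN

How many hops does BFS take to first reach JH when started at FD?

Level 0: FD
Level 1: AD, GB, QR, UP
Level 2: AY, DD, FX, FZ, HG, JP, PT, TI, VY
Level 3: CZ, MT, WN, XF
Level 4: JH
JH first appears at level 4.

4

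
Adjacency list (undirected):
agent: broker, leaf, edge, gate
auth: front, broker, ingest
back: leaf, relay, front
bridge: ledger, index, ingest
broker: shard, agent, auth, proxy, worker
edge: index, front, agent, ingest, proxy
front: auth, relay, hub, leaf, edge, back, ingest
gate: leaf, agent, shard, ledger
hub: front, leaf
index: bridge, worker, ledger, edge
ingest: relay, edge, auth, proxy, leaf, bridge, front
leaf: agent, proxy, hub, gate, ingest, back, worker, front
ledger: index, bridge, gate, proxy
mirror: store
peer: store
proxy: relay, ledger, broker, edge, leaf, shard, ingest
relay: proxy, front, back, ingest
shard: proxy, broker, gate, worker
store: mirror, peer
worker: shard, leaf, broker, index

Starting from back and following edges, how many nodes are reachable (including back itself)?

17

BFS from back visits: back, leaf, relay, front, agent, proxy, hub, gate, ingest, worker, auth, edge, broker, ledger, shard, bridge, index
Reachable nodes: 17 of 20 total.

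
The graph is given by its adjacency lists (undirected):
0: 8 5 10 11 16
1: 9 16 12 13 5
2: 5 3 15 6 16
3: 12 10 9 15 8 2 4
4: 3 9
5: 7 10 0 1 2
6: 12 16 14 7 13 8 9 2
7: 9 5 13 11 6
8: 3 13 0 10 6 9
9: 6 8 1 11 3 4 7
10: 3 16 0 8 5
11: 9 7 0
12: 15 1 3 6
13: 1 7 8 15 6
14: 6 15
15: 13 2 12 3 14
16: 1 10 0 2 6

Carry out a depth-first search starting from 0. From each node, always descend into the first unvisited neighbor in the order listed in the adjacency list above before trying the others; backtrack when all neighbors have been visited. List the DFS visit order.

0 8 3 12 15 13 1 9 6 16 10 5 7 11 2 14 4

Visit 0
0 → 8
8 → 3
3 → 12
12 → 15
15 → 13
13 → 1
1 → 9
9 → 6
6 → 16
16 → 10
10 → 5
5 → 7
7 → 11
5 → 2
6 → 14
9 → 4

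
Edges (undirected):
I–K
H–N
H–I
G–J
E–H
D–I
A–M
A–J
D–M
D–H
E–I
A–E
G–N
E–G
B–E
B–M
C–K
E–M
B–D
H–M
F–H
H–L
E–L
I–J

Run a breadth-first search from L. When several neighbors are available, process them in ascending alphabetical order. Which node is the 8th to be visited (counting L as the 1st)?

M

Visit L; enqueue E, H → queue [E, H]
Visit E; enqueue A, B, G, I, M → queue [H, A, B, G, I, M]
Visit H; enqueue D, F, N → queue [A, B, G, I, M, D, F, N]
Visit A; enqueue J → queue [B, G, I, M, D, F, N, J]
Visit B → queue [G, I, M, D, F, N, J]
Visit G → queue [I, M, D, F, N, J]
Visit I; enqueue K → queue [M, D, F, N, J, K]
Visit M → queue [D, F, N, J, K]
Visit D → queue [F, N, J, K]
Visit F → queue [N, J, K]
Visit N → queue [J, K]
Visit J → queue [K]
Visit K; enqueue C → queue [C]
Visit C → queue []

Visit order: L, E, H, A, B, G, I, M, D, F, N, J, K, C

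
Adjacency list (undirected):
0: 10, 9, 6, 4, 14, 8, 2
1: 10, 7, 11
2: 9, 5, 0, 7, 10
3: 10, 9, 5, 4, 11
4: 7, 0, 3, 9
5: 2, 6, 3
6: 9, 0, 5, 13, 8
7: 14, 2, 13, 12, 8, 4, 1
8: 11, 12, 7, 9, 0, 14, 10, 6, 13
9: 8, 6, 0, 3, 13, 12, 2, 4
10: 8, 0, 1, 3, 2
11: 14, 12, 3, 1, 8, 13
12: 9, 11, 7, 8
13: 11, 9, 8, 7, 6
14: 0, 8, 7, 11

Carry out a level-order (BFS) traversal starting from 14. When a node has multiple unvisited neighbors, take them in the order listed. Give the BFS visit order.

14 -> 0 -> 8 -> 7 -> 11 -> 10 -> 9 -> 6 -> 4 -> 2 -> 12 -> 13 -> 1 -> 3 -> 5

Visit 14; enqueue 0, 8, 7, 11 → queue [0, 8, 7, 11]
Visit 0; enqueue 10, 9, 6, 4, 2 → queue [8, 7, 11, 10, 9, 6, 4, 2]
Visit 8; enqueue 12, 13 → queue [7, 11, 10, 9, 6, 4, 2, 12, 13]
Visit 7; enqueue 1 → queue [11, 10, 9, 6, 4, 2, 12, 13, 1]
Visit 11; enqueue 3 → queue [10, 9, 6, 4, 2, 12, 13, 1, 3]
Visit 10 → queue [9, 6, 4, 2, 12, 13, 1, 3]
Visit 9 → queue [6, 4, 2, 12, 13, 1, 3]
Visit 6; enqueue 5 → queue [4, 2, 12, 13, 1, 3, 5]
Visit 4 → queue [2, 12, 13, 1, 3, 5]
Visit 2 → queue [12, 13, 1, 3, 5]
Visit 12 → queue [13, 1, 3, 5]
Visit 13 → queue [1, 3, 5]
Visit 1 → queue [3, 5]
Visit 3 → queue [5]
Visit 5 → queue []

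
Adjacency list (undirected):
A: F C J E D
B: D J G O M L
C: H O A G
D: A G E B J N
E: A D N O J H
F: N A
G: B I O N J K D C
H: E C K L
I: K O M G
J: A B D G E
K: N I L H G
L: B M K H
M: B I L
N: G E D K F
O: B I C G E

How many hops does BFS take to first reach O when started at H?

Level 0: H
Level 1: C, E, K, L
Level 2: A, B, D, G, I, J, M, N, O
Level 3: F
O first appears at level 2.

2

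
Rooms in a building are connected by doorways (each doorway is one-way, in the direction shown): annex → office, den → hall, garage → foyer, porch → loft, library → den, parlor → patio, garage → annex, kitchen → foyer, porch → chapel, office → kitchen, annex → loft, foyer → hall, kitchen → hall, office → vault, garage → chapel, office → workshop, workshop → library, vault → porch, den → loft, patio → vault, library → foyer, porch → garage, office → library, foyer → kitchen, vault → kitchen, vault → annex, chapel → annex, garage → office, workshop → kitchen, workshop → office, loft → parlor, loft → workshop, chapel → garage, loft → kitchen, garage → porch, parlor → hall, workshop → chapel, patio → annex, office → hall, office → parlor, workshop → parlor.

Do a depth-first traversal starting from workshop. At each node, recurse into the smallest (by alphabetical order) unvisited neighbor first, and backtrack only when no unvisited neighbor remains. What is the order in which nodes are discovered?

workshop, chapel, annex, loft, kitchen, foyer, hall, parlor, patio, vault, porch, garage, office, library, den

Visit workshop
workshop → chapel
chapel → annex
annex → loft
loft → kitchen
kitchen → foyer
foyer → hall
loft → parlor
parlor → patio
patio → vault
vault → porch
porch → garage
garage → office
office → library
library → den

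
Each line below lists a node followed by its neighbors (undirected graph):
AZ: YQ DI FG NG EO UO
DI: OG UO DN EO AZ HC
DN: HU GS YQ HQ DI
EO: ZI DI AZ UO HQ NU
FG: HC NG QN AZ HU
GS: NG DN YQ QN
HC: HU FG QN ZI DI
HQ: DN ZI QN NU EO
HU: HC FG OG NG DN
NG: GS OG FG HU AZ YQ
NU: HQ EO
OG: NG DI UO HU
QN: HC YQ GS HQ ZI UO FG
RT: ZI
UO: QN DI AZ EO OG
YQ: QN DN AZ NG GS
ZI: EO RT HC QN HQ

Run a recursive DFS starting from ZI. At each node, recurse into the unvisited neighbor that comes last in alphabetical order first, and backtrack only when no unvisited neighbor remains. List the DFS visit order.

ZI, RT, QN, YQ, NG, OG, UO, EO, NU, HQ, DN, HU, HC, FG, AZ, DI, GS

Visit ZI
ZI → RT
ZI → QN
QN → YQ
YQ → NG
NG → OG
OG → UO
UO → EO
EO → NU
NU → HQ
HQ → DN
DN → HU
HU → HC
HC → FG
FG → AZ
AZ → DI
DN → GS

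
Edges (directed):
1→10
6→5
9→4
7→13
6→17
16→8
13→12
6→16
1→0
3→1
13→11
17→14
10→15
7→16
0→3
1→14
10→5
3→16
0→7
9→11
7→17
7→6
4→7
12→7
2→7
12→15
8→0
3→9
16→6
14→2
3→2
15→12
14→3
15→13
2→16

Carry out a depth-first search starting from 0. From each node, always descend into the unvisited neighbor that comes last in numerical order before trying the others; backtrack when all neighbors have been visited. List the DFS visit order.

Visit 0
0 → 7
7 → 17
17 → 14
14 → 3
3 → 16
16 → 8
16 → 6
6 → 5
3 → 9
9 → 11
9 → 4
3 → 2
3 → 1
1 → 10
10 → 15
15 → 13
13 → 12

0 -> 7 -> 17 -> 14 -> 3 -> 16 -> 8 -> 6 -> 5 -> 9 -> 11 -> 4 -> 2 -> 1 -> 10 -> 15 -> 13 -> 12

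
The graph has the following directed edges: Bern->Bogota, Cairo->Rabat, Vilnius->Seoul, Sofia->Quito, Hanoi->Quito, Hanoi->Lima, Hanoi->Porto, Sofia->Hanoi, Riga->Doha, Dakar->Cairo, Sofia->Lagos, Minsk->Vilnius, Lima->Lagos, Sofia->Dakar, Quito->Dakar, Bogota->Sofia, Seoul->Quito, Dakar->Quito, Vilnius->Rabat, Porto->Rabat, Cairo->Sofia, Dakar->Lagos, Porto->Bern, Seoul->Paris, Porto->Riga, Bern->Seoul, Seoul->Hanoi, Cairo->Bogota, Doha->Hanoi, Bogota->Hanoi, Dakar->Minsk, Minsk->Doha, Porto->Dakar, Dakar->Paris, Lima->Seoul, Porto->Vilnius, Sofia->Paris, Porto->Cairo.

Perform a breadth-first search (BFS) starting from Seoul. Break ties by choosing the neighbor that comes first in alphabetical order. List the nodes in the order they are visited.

Seoul, Hanoi, Paris, Quito, Lima, Porto, Dakar, Lagos, Bern, Cairo, Rabat, Riga, Vilnius, Minsk, Bogota, Sofia, Doha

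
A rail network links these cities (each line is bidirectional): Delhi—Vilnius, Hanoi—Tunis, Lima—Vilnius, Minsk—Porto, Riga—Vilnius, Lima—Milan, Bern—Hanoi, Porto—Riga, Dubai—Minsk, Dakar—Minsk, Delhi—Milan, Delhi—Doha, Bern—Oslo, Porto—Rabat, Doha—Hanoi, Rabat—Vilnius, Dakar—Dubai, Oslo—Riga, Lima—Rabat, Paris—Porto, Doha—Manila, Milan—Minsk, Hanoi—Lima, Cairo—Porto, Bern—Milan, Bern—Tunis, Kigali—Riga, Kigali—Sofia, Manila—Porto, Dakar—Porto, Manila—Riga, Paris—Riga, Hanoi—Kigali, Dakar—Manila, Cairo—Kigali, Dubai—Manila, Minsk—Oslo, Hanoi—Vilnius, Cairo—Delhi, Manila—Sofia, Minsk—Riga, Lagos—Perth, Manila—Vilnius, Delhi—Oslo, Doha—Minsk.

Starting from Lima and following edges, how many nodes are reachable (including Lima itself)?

BFS from Lima visits: Lima, Hanoi, Milan, Rabat, Vilnius, Bern, Doha, Kigali, Tunis, Delhi, Minsk, Porto, Manila, Riga, Oslo, Cairo, Sofia, Dakar, Dubai, Paris
Reachable nodes: 20 of 22 total.

20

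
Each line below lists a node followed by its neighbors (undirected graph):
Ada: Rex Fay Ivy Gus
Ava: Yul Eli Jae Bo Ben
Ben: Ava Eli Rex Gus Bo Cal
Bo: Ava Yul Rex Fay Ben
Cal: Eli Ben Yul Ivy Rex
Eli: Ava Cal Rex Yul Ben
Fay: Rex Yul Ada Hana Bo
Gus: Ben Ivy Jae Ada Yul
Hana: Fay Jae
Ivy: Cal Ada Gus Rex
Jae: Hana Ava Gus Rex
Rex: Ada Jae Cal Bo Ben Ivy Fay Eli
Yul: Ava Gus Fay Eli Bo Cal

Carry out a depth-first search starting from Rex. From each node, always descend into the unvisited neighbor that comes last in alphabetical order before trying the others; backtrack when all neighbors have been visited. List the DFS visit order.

Rex -> Jae -> Hana -> Fay -> Yul -> Gus -> Ivy -> Cal -> Eli -> Ben -> Bo -> Ava -> Ada

Visit Rex
Rex → Jae
Jae → Hana
Hana → Fay
Fay → Yul
Yul → Gus
Gus → Ivy
Ivy → Cal
Cal → Eli
Eli → Ben
Ben → Bo
Bo → Ava
Ivy → Ada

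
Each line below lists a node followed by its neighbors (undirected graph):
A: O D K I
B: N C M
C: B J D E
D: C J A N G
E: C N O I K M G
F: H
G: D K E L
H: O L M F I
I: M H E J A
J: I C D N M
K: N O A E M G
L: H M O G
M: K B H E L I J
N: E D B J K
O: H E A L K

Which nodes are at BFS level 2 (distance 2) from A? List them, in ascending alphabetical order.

Level 0: A
Level 1: D, I, K, O
Level 2: C, E, G, H, J, L, M, N
Level 3: B, F

C, E, G, H, J, L, M, N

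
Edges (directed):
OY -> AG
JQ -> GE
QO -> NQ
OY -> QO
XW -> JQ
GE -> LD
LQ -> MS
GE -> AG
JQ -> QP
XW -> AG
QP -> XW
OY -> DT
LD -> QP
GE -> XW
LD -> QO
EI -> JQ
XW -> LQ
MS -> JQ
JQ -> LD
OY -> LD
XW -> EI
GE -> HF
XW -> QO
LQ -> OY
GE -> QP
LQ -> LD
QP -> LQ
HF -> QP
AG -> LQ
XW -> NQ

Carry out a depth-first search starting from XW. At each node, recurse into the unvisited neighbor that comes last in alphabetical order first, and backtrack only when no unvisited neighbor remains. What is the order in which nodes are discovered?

XW QO NQ LQ OY LD QP DT AG MS JQ GE HF EI

Visit XW
XW → QO
QO → NQ
XW → LQ
LQ → OY
OY → LD
LD → QP
OY → DT
OY → AG
LQ → MS
MS → JQ
JQ → GE
GE → HF
XW → EI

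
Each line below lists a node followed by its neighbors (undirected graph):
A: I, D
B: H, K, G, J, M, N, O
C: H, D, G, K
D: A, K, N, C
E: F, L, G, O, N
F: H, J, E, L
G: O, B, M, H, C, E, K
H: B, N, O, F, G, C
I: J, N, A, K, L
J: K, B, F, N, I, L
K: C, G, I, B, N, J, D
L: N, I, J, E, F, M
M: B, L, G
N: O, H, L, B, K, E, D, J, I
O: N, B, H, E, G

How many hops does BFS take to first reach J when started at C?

Level 0: C
Level 1: D, G, H, K
Level 2: A, B, E, F, I, J, M, N, O
Level 3: L
J first appears at level 2.

2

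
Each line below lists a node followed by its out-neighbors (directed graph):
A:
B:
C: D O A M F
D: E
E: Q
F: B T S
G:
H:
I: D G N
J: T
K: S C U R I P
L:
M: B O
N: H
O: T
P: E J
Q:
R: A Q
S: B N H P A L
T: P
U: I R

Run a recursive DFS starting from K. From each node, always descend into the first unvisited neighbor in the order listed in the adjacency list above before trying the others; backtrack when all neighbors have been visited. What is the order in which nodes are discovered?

K → S → B → N → H → P → E → Q → J → T → A → L → C → D → O → M → F → U → I → G → R

Visit K
K → S
S → B
S → N
N → H
S → P
P → E
E → Q
P → J
J → T
S → A
S → L
K → C
C → D
C → O
C → M
C → F
K → U
U → I
I → G
U → R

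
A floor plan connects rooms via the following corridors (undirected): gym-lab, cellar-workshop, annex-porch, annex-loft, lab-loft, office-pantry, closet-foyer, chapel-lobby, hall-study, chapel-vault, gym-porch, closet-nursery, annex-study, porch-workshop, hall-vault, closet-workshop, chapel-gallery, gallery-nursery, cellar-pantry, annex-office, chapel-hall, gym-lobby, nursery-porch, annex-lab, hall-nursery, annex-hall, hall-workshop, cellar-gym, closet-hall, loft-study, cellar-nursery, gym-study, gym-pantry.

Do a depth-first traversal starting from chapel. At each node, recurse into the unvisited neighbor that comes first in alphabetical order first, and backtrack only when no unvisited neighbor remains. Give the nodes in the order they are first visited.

Visit chapel
chapel → gallery
gallery → nursery
nursery → cellar
cellar → gym
gym → lab
lab → annex
annex → hall
hall → closet
closet → foyer
closet → workshop
workshop → porch
hall → study
study → loft
hall → vault
annex → office
office → pantry
gym → lobby

chapel, gallery, nursery, cellar, gym, lab, annex, hall, closet, foyer, workshop, porch, study, loft, vault, office, pantry, lobby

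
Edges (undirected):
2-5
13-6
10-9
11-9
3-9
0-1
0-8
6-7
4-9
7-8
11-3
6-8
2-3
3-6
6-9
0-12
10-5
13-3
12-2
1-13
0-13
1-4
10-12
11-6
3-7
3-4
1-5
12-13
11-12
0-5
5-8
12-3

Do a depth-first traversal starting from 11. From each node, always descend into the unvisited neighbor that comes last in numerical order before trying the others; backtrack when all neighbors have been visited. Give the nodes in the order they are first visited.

Visit 11
11 → 12
12 → 13
13 → 6
6 → 9
9 → 10
10 → 5
5 → 8
8 → 7
7 → 3
3 → 4
4 → 1
1 → 0
3 → 2

11 → 12 → 13 → 6 → 9 → 10 → 5 → 8 → 7 → 3 → 4 → 1 → 0 → 2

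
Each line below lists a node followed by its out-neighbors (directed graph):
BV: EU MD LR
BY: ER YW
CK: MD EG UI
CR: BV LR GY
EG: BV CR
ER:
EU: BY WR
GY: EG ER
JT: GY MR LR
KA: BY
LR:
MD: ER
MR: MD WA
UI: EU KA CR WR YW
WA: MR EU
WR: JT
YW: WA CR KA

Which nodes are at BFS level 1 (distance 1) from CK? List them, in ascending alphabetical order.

EG, MD, UI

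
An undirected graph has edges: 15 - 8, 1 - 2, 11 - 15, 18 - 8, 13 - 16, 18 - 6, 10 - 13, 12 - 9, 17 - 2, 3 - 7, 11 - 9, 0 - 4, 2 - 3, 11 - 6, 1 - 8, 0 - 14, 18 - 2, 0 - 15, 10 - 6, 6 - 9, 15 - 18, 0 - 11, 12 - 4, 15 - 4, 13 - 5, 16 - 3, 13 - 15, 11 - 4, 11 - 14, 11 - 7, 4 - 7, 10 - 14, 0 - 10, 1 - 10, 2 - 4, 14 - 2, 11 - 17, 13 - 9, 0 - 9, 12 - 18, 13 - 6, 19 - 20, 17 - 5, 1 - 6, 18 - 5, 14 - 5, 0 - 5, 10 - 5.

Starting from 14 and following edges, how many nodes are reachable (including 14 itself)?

BFS from 14 visits: 14, 0, 2, 5, 10, 11, 4, 9, 15, 1, 3, 17, 18, 13, 6, 7, 12, 8, 16
Reachable nodes: 19 of 21 total.

19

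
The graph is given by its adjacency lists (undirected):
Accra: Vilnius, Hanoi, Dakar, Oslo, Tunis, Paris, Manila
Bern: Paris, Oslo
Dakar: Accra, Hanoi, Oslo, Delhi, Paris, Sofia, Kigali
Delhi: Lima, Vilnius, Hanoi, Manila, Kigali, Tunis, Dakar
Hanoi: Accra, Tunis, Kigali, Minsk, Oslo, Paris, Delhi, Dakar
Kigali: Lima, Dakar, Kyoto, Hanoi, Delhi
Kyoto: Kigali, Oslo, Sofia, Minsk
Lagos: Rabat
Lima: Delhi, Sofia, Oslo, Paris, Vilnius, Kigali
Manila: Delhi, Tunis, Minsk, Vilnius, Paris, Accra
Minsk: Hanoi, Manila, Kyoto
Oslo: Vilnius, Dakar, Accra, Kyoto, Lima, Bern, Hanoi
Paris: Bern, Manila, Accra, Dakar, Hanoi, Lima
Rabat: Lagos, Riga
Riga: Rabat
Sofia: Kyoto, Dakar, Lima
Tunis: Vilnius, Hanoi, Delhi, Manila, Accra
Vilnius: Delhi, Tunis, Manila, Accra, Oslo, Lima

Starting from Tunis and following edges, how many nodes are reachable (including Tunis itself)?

15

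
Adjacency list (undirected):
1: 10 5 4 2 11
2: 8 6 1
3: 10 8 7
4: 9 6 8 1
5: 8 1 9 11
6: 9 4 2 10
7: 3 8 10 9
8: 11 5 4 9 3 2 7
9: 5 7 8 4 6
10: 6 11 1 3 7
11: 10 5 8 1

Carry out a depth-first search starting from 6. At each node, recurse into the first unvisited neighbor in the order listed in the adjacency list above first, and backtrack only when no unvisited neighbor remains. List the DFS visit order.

6 9 5 8 11 10 1 4 2 3 7

Visit 6
6 → 9
9 → 5
5 → 8
8 → 11
11 → 10
10 → 1
1 → 4
1 → 2
10 → 3
3 → 7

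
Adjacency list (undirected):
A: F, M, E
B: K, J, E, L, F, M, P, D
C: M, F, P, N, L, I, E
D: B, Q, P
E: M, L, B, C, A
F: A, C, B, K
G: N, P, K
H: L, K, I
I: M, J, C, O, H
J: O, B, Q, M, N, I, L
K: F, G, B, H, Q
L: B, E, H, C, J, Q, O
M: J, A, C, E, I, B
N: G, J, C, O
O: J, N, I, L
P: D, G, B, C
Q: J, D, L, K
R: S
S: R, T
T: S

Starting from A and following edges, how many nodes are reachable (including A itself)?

17

BFS from A visits: A, F, M, E, C, B, K, J, I, L, P, N, D, G, H, Q, O
Reachable nodes: 17 of 20 total.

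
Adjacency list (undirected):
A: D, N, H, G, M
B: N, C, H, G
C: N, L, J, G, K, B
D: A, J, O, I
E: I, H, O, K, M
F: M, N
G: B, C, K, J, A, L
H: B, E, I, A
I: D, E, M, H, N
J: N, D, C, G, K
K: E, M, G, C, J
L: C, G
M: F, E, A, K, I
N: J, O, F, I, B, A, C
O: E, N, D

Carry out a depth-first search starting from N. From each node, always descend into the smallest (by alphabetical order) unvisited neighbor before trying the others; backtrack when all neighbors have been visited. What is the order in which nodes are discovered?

N, A, D, I, E, H, B, C, G, J, K, M, F, L, O

Visit N
N → A
A → D
D → I
I → E
E → H
H → B
B → C
C → G
G → J
J → K
K → M
M → F
G → L
E → O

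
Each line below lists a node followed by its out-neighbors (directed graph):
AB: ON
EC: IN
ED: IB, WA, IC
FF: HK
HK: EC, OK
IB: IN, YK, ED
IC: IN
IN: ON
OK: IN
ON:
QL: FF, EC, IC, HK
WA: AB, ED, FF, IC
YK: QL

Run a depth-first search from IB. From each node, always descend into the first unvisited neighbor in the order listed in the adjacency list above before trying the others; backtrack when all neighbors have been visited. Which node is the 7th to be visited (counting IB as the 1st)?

HK

Visit IB
IB → IN
IN → ON
IB → YK
YK → QL
QL → FF
FF → HK
HK → EC
HK → OK
QL → IC
IB → ED
ED → WA
WA → AB

Visit order: IB, IN, ON, YK, QL, FF, HK, EC, OK, IC, ED, WA, AB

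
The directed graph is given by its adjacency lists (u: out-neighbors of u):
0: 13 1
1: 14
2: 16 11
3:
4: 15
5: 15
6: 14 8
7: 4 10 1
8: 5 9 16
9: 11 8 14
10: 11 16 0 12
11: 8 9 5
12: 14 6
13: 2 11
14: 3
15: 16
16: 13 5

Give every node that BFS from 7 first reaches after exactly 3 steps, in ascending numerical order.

3, 5, 6, 8, 9, 13

Level 0: 7
Level 1: 1, 4, 10
Level 2: 0, 11, 12, 14, 15, 16
Level 3: 3, 5, 6, 8, 9, 13
Level 4: 2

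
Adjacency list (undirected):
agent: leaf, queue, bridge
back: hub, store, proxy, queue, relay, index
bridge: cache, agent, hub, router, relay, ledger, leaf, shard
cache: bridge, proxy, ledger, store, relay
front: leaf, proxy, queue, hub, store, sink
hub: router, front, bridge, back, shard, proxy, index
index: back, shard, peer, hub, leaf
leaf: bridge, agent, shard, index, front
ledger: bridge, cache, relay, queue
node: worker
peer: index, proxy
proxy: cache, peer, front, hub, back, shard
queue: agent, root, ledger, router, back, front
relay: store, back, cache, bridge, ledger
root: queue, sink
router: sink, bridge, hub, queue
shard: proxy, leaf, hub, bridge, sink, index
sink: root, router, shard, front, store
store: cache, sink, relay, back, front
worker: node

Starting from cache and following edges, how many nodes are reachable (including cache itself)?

18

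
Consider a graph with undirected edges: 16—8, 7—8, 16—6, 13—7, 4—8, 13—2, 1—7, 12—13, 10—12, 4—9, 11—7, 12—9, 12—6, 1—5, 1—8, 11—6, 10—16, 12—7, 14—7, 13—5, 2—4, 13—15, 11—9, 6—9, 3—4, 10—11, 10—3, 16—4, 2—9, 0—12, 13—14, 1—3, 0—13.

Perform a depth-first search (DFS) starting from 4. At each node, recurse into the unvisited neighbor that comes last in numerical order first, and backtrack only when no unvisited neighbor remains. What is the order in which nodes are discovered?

4, 16, 10, 12, 13, 15, 14, 7, 11, 9, 6, 2, 8, 1, 5, 3, 0

Visit 4
4 → 16
16 → 10
10 → 12
12 → 13
13 → 15
13 → 14
14 → 7
7 → 11
11 → 9
9 → 6
9 → 2
7 → 8
8 → 1
1 → 5
1 → 3
13 → 0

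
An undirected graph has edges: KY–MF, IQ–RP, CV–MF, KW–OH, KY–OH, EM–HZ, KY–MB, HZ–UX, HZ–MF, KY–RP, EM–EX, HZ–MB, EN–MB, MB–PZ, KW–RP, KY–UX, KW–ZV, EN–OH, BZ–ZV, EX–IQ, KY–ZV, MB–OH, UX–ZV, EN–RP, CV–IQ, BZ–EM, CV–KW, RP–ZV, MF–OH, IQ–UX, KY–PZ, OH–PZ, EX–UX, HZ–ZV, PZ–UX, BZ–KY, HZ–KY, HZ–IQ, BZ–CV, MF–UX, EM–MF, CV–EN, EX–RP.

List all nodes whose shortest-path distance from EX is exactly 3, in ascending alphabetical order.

Level 0: EX
Level 1: EM, IQ, RP, UX
Level 2: BZ, CV, EN, HZ, KW, KY, MF, PZ, ZV
Level 3: MB, OH

MB, OH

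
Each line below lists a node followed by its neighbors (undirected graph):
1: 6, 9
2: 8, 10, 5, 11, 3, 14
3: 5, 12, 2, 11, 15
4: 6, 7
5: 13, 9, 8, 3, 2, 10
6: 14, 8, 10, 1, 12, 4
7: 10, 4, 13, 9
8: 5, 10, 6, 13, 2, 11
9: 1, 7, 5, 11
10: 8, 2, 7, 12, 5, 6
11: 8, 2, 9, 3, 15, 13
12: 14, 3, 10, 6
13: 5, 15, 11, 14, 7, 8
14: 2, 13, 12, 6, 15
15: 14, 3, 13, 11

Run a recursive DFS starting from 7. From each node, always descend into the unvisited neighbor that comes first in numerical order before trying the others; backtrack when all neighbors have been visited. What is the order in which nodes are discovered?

Visit 7
7 → 4
4 → 6
6 → 1
1 → 9
9 → 5
5 → 2
2 → 3
3 → 11
11 → 8
8 → 10
10 → 12
12 → 14
14 → 13
13 → 15

7, 4, 6, 1, 9, 5, 2, 3, 11, 8, 10, 12, 14, 13, 15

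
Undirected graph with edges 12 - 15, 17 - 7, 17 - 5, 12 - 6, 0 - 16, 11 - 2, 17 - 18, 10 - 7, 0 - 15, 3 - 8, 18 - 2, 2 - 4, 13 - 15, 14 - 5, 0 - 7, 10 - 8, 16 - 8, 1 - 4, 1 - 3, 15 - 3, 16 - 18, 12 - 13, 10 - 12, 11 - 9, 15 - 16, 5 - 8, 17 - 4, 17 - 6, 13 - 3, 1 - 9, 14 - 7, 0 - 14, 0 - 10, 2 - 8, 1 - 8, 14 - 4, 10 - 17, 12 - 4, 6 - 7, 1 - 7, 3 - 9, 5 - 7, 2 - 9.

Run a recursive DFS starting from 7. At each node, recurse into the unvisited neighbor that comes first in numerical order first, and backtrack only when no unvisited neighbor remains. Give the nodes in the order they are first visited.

7 0 10 8 1 3 9 2 4 12 6 17 5 14 18 16 15 13 11

Visit 7
7 → 0
0 → 10
10 → 8
8 → 1
1 → 3
3 → 9
9 → 2
2 → 4
4 → 12
12 → 6
6 → 17
17 → 5
5 → 14
17 → 18
18 → 16
16 → 15
15 → 13
2 → 11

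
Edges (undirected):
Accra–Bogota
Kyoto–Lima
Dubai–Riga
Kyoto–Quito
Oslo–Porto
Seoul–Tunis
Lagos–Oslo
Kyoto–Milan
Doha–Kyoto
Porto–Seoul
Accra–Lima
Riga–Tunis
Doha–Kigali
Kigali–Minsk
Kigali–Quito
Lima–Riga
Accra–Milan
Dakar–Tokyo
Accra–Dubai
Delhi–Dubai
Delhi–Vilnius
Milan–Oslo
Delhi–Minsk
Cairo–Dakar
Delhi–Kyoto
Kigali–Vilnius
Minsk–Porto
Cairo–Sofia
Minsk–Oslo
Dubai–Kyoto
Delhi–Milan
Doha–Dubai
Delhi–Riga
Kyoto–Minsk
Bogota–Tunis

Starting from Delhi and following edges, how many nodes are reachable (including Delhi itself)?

18

BFS from Delhi visits: Delhi, Vilnius, Riga, Minsk, Milan, Kyoto, Dubai, Kigali, Tunis, Lima, Porto, Oslo, Accra, Quito, Doha, Seoul, Bogota, Lagos
Reachable nodes: 18 of 22 total.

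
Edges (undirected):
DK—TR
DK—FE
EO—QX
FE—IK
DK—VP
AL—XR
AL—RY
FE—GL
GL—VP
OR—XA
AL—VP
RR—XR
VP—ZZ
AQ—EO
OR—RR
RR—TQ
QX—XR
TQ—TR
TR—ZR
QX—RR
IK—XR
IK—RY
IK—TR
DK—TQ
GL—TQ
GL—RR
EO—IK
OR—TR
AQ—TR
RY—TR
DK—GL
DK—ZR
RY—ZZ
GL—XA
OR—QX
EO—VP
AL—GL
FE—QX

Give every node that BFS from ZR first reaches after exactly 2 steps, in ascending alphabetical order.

AQ, FE, GL, IK, OR, RY, TQ, VP

Level 0: ZR
Level 1: DK, TR
Level 2: AQ, FE, GL, IK, OR, RY, TQ, VP
Level 3: AL, EO, QX, RR, XA, XR, ZZ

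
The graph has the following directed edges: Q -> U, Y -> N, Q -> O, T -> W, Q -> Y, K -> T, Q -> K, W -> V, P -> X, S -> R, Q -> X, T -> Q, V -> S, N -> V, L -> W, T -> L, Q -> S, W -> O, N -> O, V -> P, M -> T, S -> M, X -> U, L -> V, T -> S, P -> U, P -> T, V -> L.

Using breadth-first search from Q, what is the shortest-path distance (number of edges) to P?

4

Level 0: Q
Level 1: K, O, S, U, X, Y
Level 2: M, N, R, T
Level 3: L, V, W
Level 4: P
P first appears at level 4.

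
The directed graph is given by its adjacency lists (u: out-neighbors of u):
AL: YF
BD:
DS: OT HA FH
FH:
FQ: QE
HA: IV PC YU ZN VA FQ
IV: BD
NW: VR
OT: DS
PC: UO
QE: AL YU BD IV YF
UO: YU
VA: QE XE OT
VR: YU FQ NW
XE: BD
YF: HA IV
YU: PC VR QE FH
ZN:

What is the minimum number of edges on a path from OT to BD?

Level 0: OT
Level 1: DS
Level 2: FH, HA
Level 3: FQ, IV, PC, VA, YU, ZN
Level 4: BD, QE, UO, VR, XE
Level 5: AL, NW, YF
BD first appears at level 4.

4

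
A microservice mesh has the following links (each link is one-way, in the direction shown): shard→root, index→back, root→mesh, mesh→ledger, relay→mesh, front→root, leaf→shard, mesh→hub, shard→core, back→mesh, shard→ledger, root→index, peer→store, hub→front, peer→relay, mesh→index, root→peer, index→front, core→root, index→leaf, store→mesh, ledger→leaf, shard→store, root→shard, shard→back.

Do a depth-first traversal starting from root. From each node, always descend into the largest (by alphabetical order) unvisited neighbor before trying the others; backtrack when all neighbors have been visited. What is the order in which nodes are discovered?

root → shard → store → mesh → ledger → leaf → index → front → back → hub → core → peer → relay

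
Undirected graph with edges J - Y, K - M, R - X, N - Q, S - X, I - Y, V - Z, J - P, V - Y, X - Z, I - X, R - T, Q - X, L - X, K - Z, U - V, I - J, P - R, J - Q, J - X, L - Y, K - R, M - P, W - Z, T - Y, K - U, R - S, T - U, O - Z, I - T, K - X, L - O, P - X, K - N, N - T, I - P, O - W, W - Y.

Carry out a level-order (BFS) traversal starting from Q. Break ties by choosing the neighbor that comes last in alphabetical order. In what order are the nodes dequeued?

Q X N J Z S R P L K I T Y W V O M U

Visit Q; enqueue X, N, J → queue [X, N, J]
Visit X; enqueue Z, S, R, P, L, K, I → queue [N, J, Z, S, R, P, L, K, I]
Visit N; enqueue T → queue [J, Z, S, R, P, L, K, I, T]
Visit J; enqueue Y → queue [Z, S, R, P, L, K, I, T, Y]
Visit Z; enqueue W, V, O → queue [S, R, P, L, K, I, T, Y, W, V, O]
Visit S → queue [R, P, L, K, I, T, Y, W, V, O]
Visit R → queue [P, L, K, I, T, Y, W, V, O]
Visit P; enqueue M → queue [L, K, I, T, Y, W, V, O, M]
Visit L → queue [K, I, T, Y, W, V, O, M]
Visit K; enqueue U → queue [I, T, Y, W, V, O, M, U]
Visit I → queue [T, Y, W, V, O, M, U]
Visit T → queue [Y, W, V, O, M, U]
Visit Y → queue [W, V, O, M, U]
Visit W → queue [V, O, M, U]
Visit V → queue [O, M, U]
Visit O → queue [M, U]
Visit M → queue [U]
Visit U → queue []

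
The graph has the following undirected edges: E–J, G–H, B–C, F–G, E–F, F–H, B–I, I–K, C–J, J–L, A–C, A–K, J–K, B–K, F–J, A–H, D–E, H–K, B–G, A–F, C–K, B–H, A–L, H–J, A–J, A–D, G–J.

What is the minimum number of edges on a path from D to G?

3

Level 0: D
Level 1: A, E
Level 2: C, F, H, J, K, L
Level 3: B, G, I
G first appears at level 3.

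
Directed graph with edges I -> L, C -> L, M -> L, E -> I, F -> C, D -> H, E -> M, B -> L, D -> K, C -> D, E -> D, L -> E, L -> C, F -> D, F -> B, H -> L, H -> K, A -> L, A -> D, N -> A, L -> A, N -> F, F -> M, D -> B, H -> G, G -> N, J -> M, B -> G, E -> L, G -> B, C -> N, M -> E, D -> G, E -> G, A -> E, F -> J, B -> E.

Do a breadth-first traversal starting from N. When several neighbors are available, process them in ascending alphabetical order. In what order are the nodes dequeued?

N, A, F, D, E, L, B, C, J, M, G, H, K, I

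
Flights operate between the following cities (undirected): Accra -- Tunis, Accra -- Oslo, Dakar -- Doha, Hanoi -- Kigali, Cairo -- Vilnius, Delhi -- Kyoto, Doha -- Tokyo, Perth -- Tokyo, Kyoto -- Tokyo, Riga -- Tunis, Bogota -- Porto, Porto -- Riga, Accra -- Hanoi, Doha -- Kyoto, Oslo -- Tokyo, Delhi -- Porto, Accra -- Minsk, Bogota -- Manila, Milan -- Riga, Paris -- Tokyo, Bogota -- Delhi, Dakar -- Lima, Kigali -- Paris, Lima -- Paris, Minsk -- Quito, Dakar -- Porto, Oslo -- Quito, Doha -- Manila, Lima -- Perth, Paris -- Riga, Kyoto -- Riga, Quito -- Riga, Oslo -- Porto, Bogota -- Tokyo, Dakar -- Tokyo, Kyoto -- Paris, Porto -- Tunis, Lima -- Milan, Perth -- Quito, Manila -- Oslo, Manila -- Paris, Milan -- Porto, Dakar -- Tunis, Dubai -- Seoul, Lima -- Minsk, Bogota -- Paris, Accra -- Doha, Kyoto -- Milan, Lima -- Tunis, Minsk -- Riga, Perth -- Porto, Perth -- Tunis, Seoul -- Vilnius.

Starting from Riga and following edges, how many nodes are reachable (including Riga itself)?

20

BFS from Riga visits: Riga, Tunis, Quito, Porto, Paris, Minsk, Milan, Kyoto, Perth, Lima, Dakar, Accra, Oslo, Delhi, Bogota, Tokyo, Manila, Kigali, Doha, Hanoi
Reachable nodes: 20 of 24 total.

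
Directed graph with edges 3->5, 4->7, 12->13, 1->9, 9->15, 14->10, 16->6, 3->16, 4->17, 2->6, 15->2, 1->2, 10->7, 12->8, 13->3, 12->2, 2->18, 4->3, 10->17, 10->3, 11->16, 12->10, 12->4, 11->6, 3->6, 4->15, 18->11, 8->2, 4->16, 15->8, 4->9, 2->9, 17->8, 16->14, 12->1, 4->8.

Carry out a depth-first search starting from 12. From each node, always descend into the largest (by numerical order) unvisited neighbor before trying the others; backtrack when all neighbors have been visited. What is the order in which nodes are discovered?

12 13 3 16 14 10 17 8 2 18 11 6 9 15 7 5 4 1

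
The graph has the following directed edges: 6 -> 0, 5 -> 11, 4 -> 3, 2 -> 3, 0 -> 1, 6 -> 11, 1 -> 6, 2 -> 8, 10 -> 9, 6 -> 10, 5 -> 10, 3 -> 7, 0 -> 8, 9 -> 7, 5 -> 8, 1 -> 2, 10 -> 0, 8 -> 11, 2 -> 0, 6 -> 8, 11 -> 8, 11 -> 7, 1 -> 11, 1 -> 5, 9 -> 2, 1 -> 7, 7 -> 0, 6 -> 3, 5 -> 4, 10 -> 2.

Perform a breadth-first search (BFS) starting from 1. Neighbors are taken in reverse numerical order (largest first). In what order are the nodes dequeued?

1 → 11 → 7 → 6 → 5 → 2 → 8 → 0 → 10 → 3 → 4 → 9

Visit 1; enqueue 11, 7, 6, 5, 2 → queue [11, 7, 6, 5, 2]
Visit 11; enqueue 8 → queue [7, 6, 5, 2, 8]
Visit 7; enqueue 0 → queue [6, 5, 2, 8, 0]
Visit 6; enqueue 10, 3 → queue [5, 2, 8, 0, 10, 3]
Visit 5; enqueue 4 → queue [2, 8, 0, 10, 3, 4]
Visit 2 → queue [8, 0, 10, 3, 4]
Visit 8 → queue [0, 10, 3, 4]
Visit 0 → queue [10, 3, 4]
Visit 10; enqueue 9 → queue [3, 4, 9]
Visit 3 → queue [4, 9]
Visit 4 → queue [9]
Visit 9 → queue []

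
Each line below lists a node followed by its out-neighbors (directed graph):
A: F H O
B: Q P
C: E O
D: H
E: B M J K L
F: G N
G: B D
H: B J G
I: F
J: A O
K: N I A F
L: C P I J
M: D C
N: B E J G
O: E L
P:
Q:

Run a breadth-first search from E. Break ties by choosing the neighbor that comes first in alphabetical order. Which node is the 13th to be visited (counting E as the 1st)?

Visit E; enqueue B, J, K, L, M → queue [B, J, K, L, M]
Visit B; enqueue P, Q → queue [J, K, L, M, P, Q]
Visit J; enqueue A, O → queue [K, L, M, P, Q, A, O]
Visit K; enqueue F, I, N → queue [L, M, P, Q, A, O, F, I, N]
Visit L; enqueue C → queue [M, P, Q, A, O, F, I, N, C]
Visit M; enqueue D → queue [P, Q, A, O, F, I, N, C, D]
Visit P → queue [Q, A, O, F, I, N, C, D]
Visit Q → queue [A, O, F, I, N, C, D]
Visit A; enqueue H → queue [O, F, I, N, C, D, H]
Visit O → queue [F, I, N, C, D, H]
Visit F; enqueue G → queue [I, N, C, D, H, G]
Visit I → queue [N, C, D, H, G]
Visit N → queue [C, D, H, G]
Visit C → queue [D, H, G]
Visit D → queue [H, G]
Visit H → queue [G]
Visit G → queue []

Visit order: E, B, J, K, L, M, P, Q, A, O, F, I, N, C, D, H, G

N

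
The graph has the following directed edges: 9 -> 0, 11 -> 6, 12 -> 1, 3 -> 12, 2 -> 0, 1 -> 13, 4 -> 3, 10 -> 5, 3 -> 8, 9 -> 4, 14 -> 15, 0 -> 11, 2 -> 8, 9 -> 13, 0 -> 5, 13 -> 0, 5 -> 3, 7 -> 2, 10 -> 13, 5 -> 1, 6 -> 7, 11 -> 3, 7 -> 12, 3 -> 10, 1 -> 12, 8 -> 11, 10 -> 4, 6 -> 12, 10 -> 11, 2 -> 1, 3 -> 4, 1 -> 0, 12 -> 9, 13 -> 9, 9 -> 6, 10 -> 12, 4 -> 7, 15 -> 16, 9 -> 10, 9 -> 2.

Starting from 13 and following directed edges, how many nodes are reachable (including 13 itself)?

BFS from 13 visits: 13, 0, 9, 5, 11, 2, 4, 6, 10, 1, 3, 8, 7, 12
Reachable nodes: 14 of 17 total.

14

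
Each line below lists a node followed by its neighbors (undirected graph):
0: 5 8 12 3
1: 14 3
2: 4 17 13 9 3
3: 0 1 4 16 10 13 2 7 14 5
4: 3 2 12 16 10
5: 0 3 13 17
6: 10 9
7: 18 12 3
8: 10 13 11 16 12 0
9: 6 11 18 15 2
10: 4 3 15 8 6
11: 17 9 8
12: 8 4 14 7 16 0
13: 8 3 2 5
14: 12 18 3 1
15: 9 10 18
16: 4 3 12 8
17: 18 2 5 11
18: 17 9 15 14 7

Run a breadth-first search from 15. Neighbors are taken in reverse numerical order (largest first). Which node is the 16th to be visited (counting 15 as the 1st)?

Visit 15; enqueue 18, 10, 9 → queue [18, 10, 9]
Visit 18; enqueue 17, 14, 7 → queue [10, 9, 17, 14, 7]
Visit 10; enqueue 8, 6, 4, 3 → queue [9, 17, 14, 7, 8, 6, 4, 3]
Visit 9; enqueue 11, 2 → queue [17, 14, 7, 8, 6, 4, 3, 11, 2]
Visit 17; enqueue 5 → queue [14, 7, 8, 6, 4, 3, 11, 2, 5]
Visit 14; enqueue 12, 1 → queue [7, 8, 6, 4, 3, 11, 2, 5, 12, 1]
Visit 7 → queue [8, 6, 4, 3, 11, 2, 5, 12, 1]
Visit 8; enqueue 16, 13, 0 → queue [6, 4, 3, 11, 2, 5, 12, 1, 16, 13, 0]
Visit 6 → queue [4, 3, 11, 2, 5, 12, 1, 16, 13, 0]
Visit 4 → queue [3, 11, 2, 5, 12, 1, 16, 13, 0]
Visit 3 → queue [11, 2, 5, 12, 1, 16, 13, 0]
Visit 11 → queue [2, 5, 12, 1, 16, 13, 0]
Visit 2 → queue [5, 12, 1, 16, 13, 0]
Visit 5 → queue [12, 1, 16, 13, 0]
Visit 12 → queue [1, 16, 13, 0]
Visit 1 → queue [16, 13, 0]
Visit 16 → queue [13, 0]
Visit 13 → queue [0]
Visit 0 → queue []

Visit order: 15, 18, 10, 9, 17, 14, 7, 8, 6, 4, 3, 11, 2, 5, 12, 1, 16, 13, 0

1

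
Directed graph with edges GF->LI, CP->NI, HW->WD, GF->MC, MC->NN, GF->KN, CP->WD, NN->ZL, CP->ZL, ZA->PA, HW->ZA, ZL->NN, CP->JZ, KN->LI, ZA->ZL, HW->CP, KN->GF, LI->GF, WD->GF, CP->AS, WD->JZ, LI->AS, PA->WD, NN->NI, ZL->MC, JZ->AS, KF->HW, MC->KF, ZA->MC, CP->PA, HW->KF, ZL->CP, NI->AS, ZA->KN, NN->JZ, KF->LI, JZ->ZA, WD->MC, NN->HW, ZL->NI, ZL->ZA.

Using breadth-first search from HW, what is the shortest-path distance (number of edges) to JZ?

2

Level 0: HW
Level 1: CP, KF, WD, ZA
Level 2: AS, GF, JZ, KN, LI, MC, NI, PA, ZL
Level 3: NN
JZ first appears at level 2.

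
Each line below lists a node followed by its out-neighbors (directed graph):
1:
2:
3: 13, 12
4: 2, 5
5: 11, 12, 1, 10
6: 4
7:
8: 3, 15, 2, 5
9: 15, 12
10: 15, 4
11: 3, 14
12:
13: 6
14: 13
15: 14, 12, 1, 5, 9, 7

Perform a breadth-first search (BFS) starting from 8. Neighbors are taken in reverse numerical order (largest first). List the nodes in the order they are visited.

Visit 8; enqueue 15, 5, 3, 2 → queue [15, 5, 3, 2]
Visit 15; enqueue 14, 12, 9, 7, 1 → queue [5, 3, 2, 14, 12, 9, 7, 1]
Visit 5; enqueue 11, 10 → queue [3, 2, 14, 12, 9, 7, 1, 11, 10]
Visit 3; enqueue 13 → queue [2, 14, 12, 9, 7, 1, 11, 10, 13]
Visit 2 → queue [14, 12, 9, 7, 1, 11, 10, 13]
Visit 14 → queue [12, 9, 7, 1, 11, 10, 13]
Visit 12 → queue [9, 7, 1, 11, 10, 13]
Visit 9 → queue [7, 1, 11, 10, 13]
Visit 7 → queue [1, 11, 10, 13]
Visit 1 → queue [11, 10, 13]
Visit 11 → queue [10, 13]
Visit 10; enqueue 4 → queue [13, 4]
Visit 13; enqueue 6 → queue [4, 6]
Visit 4 → queue [6]
Visit 6 → queue []

8 → 15 → 5 → 3 → 2 → 14 → 12 → 9 → 7 → 1 → 11 → 10 → 13 → 4 → 6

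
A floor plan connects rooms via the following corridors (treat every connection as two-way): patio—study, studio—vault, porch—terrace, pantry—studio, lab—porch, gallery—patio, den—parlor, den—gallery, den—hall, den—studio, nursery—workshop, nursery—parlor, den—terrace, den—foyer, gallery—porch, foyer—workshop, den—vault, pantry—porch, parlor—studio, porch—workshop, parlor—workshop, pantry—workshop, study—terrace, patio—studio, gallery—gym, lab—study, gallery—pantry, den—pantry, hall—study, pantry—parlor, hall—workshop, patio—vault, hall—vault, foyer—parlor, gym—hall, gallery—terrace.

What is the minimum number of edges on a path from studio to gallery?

2

Level 0: studio
Level 1: den, pantry, parlor, patio, vault
Level 2: foyer, gallery, hall, nursery, porch, study, terrace, workshop
Level 3: gym, lab
gallery first appears at level 2.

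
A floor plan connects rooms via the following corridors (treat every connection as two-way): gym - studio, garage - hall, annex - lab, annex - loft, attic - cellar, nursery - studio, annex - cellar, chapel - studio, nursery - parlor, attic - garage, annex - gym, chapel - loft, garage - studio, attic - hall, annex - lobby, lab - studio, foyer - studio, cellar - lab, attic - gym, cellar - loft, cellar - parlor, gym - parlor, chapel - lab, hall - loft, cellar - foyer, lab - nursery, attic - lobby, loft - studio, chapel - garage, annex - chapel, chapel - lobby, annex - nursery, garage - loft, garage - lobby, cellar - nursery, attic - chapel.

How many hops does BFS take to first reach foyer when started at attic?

2

Level 0: attic
Level 1: cellar, chapel, garage, gym, hall, lobby
Level 2: annex, foyer, lab, loft, nursery, parlor, studio
foyer first appears at level 2.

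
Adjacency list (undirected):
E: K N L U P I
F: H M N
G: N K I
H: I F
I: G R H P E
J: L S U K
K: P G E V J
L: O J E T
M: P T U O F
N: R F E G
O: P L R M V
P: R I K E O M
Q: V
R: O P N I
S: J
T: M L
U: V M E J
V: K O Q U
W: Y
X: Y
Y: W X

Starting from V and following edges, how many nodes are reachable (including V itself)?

18

BFS from V visits: V, K, O, Q, U, E, G, J, P, L, M, R, I, N, S, T, F, H
Reachable nodes: 18 of 21 total.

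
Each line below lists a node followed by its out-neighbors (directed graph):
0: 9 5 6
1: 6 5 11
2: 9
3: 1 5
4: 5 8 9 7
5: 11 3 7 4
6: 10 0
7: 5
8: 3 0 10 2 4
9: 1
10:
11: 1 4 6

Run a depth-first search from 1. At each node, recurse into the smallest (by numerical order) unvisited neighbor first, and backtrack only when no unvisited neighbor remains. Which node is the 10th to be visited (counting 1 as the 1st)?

9

Visit 1
1 → 5
5 → 3
5 → 4
4 → 7
4 → 8
8 → 0
0 → 6
6 → 10
0 → 9
8 → 2
5 → 11

Visit order: 1, 5, 3, 4, 7, 8, 0, 6, 10, 9, 2, 11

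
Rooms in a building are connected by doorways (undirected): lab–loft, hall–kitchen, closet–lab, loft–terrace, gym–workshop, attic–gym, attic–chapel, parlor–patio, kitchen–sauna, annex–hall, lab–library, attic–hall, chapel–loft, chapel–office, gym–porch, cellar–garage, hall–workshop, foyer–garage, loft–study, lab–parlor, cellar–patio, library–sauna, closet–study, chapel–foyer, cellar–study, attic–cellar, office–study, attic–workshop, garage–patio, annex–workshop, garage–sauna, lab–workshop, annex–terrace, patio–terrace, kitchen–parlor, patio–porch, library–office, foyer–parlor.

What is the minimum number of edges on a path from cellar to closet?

2

Level 0: cellar
Level 1: attic, garage, patio, study
Level 2: chapel, closet, foyer, gym, hall, loft, office, parlor, porch, sauna, terrace, workshop
Level 3: annex, kitchen, lab, library
closet first appears at level 2.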